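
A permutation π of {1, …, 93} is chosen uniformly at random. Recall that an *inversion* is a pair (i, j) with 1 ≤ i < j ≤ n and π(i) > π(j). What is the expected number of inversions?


Write X = Σ X_I over the C(93, 2) = 4278 pairs i < j, with X_I the indicator of one inversion.
There are 4278 indicators.
For each fixed pair i < j, the values π(i) and π(j) are two distinct elements of {1, …, 93} in uniformly random order; by symmetry P[π(i) > π(j)] = 1/2.
By linearity: E[X] = 4278 · (1/2) = C(93, 2) · (1/2) = 4278/2 = 2139 ≈ 2139.000000.

E[X] = 2139 = 2139.000000.


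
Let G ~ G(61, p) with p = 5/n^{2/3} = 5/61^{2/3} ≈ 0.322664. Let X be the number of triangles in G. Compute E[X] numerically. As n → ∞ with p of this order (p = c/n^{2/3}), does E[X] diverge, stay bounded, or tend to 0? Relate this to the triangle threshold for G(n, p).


Number of potential triangles: C(61, 3) = 35990.
Each occurs with probability p³ ≈ (0.322664)³ ≈ 3.35931201e-02.
By linearity: E[X] = C(61, 3)·p³ ≈ 35990 · 3.35931201e-02 ≈ 1209.016393.
Since α = 2/3 < 1, p = c/n^{2/3} ≫ 1/n is above the triangle threshold p ~ 1/n. Asymptotically E[X] ~ (c³/6)·n^{3(1−α)} = (5³/6)·n^{1} → ∞; triangles are abundant w.h.p.

E[X] ≈ 1209.016393; in regime p = Θ(1/n^{2/3}) E[X] diverges (above the triangle threshold p ~ 1/n).


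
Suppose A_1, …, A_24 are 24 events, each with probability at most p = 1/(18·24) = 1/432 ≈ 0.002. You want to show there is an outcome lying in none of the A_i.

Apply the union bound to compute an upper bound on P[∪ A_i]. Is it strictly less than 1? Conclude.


Union bound: P[∪_{i=1}^{24} A_i] ≤ Σ_i P[A_i] ≤ 24·p = 24·(1/432) = 1/18.
Numerically: 1/18 ≈ 0.056.
Is 1/18 < 1? YES.
Since P[∪ A_i] ≤ 1/18 < 1, the complement has P[∩ A_i^c] ≥ 1 − 1/18 = 17/18 > 0, so some outcome avoids every A_i.

24·p = 1/18 ≈ 0.056; existence CERTIFIED by the union bound.


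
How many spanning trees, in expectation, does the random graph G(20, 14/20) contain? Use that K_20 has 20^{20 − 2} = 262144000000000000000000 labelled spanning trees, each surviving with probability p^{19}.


K_20 has 20^{20 − 2} = 262144000000000000000000 labelled spanning trees.
For each such spanning tree H, let X_H = 1 if all 19 edges of H are present in G. Then P[X_H = 1] = p^{19} = (7/10)^{19} = 11398895185373143/10000000000000000000.
By linearity of expectation: E[X] = Σ_H E[X_H] = 262144000000000000000000 · p^{19} = 262144000000000000000000 · 11398895185373143/10000000000000000000 = 1494075989737228599296/5.
Numerically: E[X] ≈ 2.99e+20.

E[X] = 262144000000000000000000 · (7/10)^{19} = 1494075989737228599296/5 ≈ 2.99e+20.


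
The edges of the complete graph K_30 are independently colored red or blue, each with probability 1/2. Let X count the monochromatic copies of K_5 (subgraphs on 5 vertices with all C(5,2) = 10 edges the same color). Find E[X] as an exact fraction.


Let X = Σ_S X_S over the C(30, 5) = 142506 subsets S of size 5, where X_S = 1 if the K_5 on S is monochromatic.
For a fixed S, the K_5 on S has C(5, 2) = 10 edges. P[all 10 edges red] = (1/2)^10, and likewise for blue, so P[monochromatic] = 2·(1/2)^10 = 2^{1 − 10} = 1/512.
Summing: E[X] = C(30, 5) · 2^{1 − 10} = 142506 · 1/512 = 71253/256.
Numerically: E[X] ≈ 278.332.

E[X] = C(30,5)·2^(1−C(5,2)) = 71253/256 ≈ 278.332.


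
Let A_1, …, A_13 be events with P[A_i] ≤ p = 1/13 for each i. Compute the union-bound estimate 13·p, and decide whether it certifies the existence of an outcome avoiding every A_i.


Union bound: P[∪_{i=1}^{13} A_i] ≤ Σ_i P[A_i] ≤ 13·p = 13·(1/13) = 1.
Numerically: 1 ≈ 1.0000.
Is 1 < 1? NO.
Since the bound 1 is ≥ 1, the union bound is uninformative here; it does NOT by itself certify existence.

13·p = 1 ≈ 1.0000; existence NOT certified by the union bound.


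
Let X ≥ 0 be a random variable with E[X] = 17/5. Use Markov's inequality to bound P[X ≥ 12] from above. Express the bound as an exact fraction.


μ = E[X] = 17/5, a = 12.
Markov: P[X ≥ 12] ≤ μ/a = (17/5)/12 = 17/60.
Numerically: ≈ 0.283.
(Since a = 12 > μ = 3.400, the bound 17/60 is < 1 and informative.)

P[X ≥ 12] ≤ 17/60 ≈ 0.283.


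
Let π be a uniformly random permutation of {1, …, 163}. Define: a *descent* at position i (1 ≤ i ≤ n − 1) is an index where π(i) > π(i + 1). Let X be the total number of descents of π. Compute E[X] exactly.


Write X = Σ X_I over i = 1, …, 162, with X_I the indicator of one descent.
There are 162 indicators.
For each fixed i, the pair (π(i), π(i+1)) is a uniformly random ordered pair of distinct values from {1, …, 163}; by symmetry P[π(i) > π(i+1)] = 1/2.
By linearity: E[X] = 162 · (1/2) = (163 − 1) · (1/2) = 81 ≈ 81.00000.

E[X] = 81 = 81.00000.


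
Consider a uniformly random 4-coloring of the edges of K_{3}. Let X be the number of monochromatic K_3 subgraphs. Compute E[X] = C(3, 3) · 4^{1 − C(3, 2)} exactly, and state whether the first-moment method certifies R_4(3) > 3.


E[X] = C(3, 3) · 4^{1 − 3} = 1 · 4^{−2} = 1/16.
As a reduced fraction: E[X] = 1/16 ≈ 0.062500.
Is E[X] < 1? YES.
Since E[X] < 1, there exists a 4-coloring of K_{3} with no monochromatic K_3; hence R_4(3) > 3.

E[X] = 1/16 ≈ 0.062500; E[X] < 1, so R_4(3) > 3.


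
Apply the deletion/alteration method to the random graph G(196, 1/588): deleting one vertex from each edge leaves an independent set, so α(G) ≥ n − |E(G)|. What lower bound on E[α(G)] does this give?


E[|E(G)|] = C(196, 2)·p = 19110 · (1/588) = 65/2.
E[α(G)] ≥ n − E[|E(G)|] = 196 − 65/2 = 327/2.
Numerically: ≈ 163.500.
(This is only a lower bound; the true E[α(G)] may be larger.)

E[α(G)] ≥ 327/2 ≈ 163.500.


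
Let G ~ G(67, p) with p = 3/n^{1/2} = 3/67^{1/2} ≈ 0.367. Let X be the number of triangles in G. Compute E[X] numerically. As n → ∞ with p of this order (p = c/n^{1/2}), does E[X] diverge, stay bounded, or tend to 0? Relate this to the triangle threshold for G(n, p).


Number of potential triangles: C(67, 3) = 47905.
Each occurs with probability p³ ≈ (0.367)³ ≈ 4.92325e-02.
By linearity: E[X] = C(67, 3)·p³ ≈ 47905 · 4.92325e-02 ≈ 2358.481.
Since α = 1/2 < 1, p = c/n^{1/2} ≫ 1/n is above the triangle threshold p ~ 1/n. Asymptotically E[X] ~ (c³/6)·n^{3(1−α)} = (3³/6)·n^{1.5} → ∞; triangles are abundant w.h.p.

E[X] ≈ 2358.481; in regime p = Θ(1/n^{1/2}) E[X] diverges (above the triangle threshold p ~ 1/n).


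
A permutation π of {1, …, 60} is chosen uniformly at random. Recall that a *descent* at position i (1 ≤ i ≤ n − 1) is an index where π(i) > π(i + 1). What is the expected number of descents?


Write X = Σ X_I over i = 1, …, 59, with X_I the indicator of one descent.
There are 59 indicators.
For each fixed i, the pair (π(i), π(i+1)) is a uniformly random ordered pair of distinct values from {1, …, 60}; by symmetry P[π(i) > π(i+1)] = 1/2.
By linearity: E[X] = 59 · (1/2) = (60 − 1) · (1/2) = 59/2 ≈ 29.500.

E[X] = 59/2 = 29.500.


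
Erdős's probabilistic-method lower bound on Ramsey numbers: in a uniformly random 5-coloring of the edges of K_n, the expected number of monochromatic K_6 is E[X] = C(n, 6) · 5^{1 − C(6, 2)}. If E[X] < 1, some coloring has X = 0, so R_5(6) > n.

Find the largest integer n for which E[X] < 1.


We need C(n, 6) · 5^{1 − 15} < 1, i.e. C(n, 6) < 5^{15 − 1} = 6103515625.
Check values of n near the boundary:
  n = 125: C(125, 6) = 4690625500; 4690625500 < 6103515625? YES
  n = 126: C(126, 6) = 4925156775; 4925156775 < 6103515625? YES
  n = 127: C(127, 6) = 5169379425; 5169379425 < 6103515625? YES
  n = 128: C(128, 6) = 5423611200; 5423611200 < 6103515625? YES
  n = 129: C(129, 6) = 5688177600; 5688177600 < 6103515625? YES
  n = 130: C(130, 6) = 5963412000; 5963412000 < 6103515625? YES
  n = 131: C(131, 6) = 6249655776; 6249655776 < 6103515625? NO
  n = 132: C(132, 6) = 6547258432; 6547258432 < 6103515625? NO
The largest n with C(n, 6) < 6103515625 is n = 130 (where E[X] = 47707296/48828125 ≈ 0.9770454). Hence R_5(6) > 130, i.e. R_5(6) ≥ 131.

Largest n = 130; hence R_5(6) > 130.


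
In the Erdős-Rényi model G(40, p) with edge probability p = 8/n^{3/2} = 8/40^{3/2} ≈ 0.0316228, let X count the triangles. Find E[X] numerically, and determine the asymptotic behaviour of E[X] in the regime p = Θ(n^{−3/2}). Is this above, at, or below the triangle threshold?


Number of potential triangles: C(40, 3) = 9880.
Each occurs with probability p³ ≈ (0.0316228)³ ≈ 3.16227766e-05.
By linearity: E[X] = C(40, 3)·p³ ≈ 9880 · 3.16227766e-05 ≈ 0.312433.
Since α = 3/2 > 1, p = c/n^{3/2} = o(1/n) is below the triangle threshold p ~ 1/n. Asymptotically E[X] ~ (c³/6)·n^{3(1−α)} = (8³/6)·n^{-1.5} → 0, so by Markov's inequality G has no triangles w.h.p.

E[X] ≈ 0.312433; in regime p = Θ(1/n^{3/2}) E[X] tends to 0 (below the triangle threshold p ~ 1/n).


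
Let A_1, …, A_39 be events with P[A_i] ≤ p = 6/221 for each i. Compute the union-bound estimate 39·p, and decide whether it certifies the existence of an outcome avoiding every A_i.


Union bound: P[∪_{i=1}^{39} A_i] ≤ Σ_i P[A_i] ≤ 39·p = 39·(6/221) = 18/17.
Numerically: 18/17 ≈ 1.05882.
Is 18/17 < 1? NO.
Since the bound 18/17 is ≥ 1, the union bound is uninformative here; it does NOT by itself certify existence.

39·p = 18/17 ≈ 1.05882; existence NOT certified by the union bound.


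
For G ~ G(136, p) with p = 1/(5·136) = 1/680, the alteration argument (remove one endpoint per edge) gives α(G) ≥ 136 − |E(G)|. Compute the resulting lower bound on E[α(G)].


E[|E(G)|] = C(136, 2)·p = 9180 · (1/680) = 27/2.
E[α(G)] ≥ n − E[|E(G)|] = 136 − 27/2 = 245/2.
Numerically: ≈ 122.500000.
(This is only a lower bound; the true E[α(G)] may be larger.)

E[α(G)] ≥ 245/2 ≈ 122.500000.


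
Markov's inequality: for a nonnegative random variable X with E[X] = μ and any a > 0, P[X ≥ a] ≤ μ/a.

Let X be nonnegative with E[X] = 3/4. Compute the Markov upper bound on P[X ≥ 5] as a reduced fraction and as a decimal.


μ = E[X] = 3/4, a = 5.
Markov: P[X ≥ 5] ≤ μ/a = (3/4)/5 = 3/20.
Numerically: ≈ 0.1500.
(Since a = 5 > μ = 0.7500, the bound 3/20 is < 1 and informative.)

P[X ≥ 5] ≤ 3/20 ≈ 0.1500.


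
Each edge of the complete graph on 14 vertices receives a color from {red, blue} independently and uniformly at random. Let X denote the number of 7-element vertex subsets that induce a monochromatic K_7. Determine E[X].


Let X = Σ_S X_S over the C(14, 7) = 3432 subsets S of size 7, where X_S = 1 if the K_7 on S is monochromatic.
For a fixed S, the K_7 on S has C(7, 2) = 21 edges. P[all 21 edges red] = (1/2)^21, and likewise for blue, so P[monochromatic] = 2·(1/2)^21 = 2^{1 − 21} = 1/1048576.
By linearity: E[X] = C(14, 7) · 2^{1 − 21} = 3432 · 1/1048576 = 429/131072.
Numerically: E[X] ≈ 0.003.

E[X] = C(14,7)·2^(1−C(7,2)) = 429/131072 ≈ 0.003.


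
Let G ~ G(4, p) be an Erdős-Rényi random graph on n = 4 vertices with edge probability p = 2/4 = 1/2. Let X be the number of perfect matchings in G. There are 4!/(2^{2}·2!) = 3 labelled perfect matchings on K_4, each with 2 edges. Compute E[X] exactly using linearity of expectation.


K_4 has 4!/(2^{2}·2!) = 3 labelled perfect matchings.
For each such perfect matching H, let X_H = 1 if all 2 edges of H are present in G. Then P[X_H = 1] = p^{2} = (1/2)^{2} = 1/4.
By linearity of expectation: E[X] = Σ_H E[X_H] = 3 · p^{2} = 3 · 1/4 = 3/4.
Numerically: E[X] ≈ 0.75.

E[X] = 3 · (1/2)^{2} = 3/4 ≈ 0.75.


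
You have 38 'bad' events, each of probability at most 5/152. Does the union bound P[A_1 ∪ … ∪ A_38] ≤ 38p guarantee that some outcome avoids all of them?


Union bound: P[∪_{i=1}^{38} A_i] ≤ Σ_i P[A_i] ≤ 38·p = 38·(5/152) = 5/4.
Numerically: 5/4 ≈ 1.2500000.
Is 5/4 < 1? NO.
Since the bound 5/4 is ≥ 1, the union bound is uninformative here; it does NOT by itself certify existence.

38·p = 5/4 ≈ 1.2500000; existence NOT certified by the union bound.


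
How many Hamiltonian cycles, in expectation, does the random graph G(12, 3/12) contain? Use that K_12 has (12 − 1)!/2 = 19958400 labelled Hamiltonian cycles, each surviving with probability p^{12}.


K_12 has (12 − 1)!/2 = 19958400 labelled Hamiltonian cycles.
For each such Hamiltonian cycle H, let X_H = 1 if all 12 edges of H are present in G. Then P[X_H = 1] = p^{12} = (1/4)^{12} = 1/16777216.
By linearity: E[X] = Σ_H E[X_H] = 19958400 · p^{12} = 19958400 · 1/16777216 = 155925/131072.
Numerically: E[X] ≈ 1.19.

E[X] = 19958400 · (1/4)^{12} = 155925/131072 ≈ 1.19.


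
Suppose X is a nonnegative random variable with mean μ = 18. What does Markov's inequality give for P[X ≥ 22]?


μ = E[X] = 18, a = 22.
Markov: P[X ≥ 22] ≤ μ/a = (18)/22 = 9/11.
Numerically: ≈ 0.81818.
(Since a = 22 > μ = 18.00000, the bound 9/11 is < 1 and informative.)

P[X ≥ 22] ≤ 9/11 ≈ 0.81818.


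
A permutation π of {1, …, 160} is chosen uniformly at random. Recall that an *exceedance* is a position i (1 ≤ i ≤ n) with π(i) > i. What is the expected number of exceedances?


Write X = Σ_{i=1}^{160} X_i, where X_i = 1_{π(i) > i}.
For each fixed i, π(i) is uniform over {1, …, 160} (marginal of a uniform permutation), so P[π(i) > i] = (n − i)/n. Summing: Σ_{i=1}^{160} (n − i)/n = (0 + 1 + … + 159)/160 = 160(160 − 1)/(2·160) = (160 − 1)/2.
Hence E[X] = Σ_{i=1}^{160} (160 − i)/160 = 159/2 ≈ 79.5000.

E[X] = 159/2 = 79.5000.


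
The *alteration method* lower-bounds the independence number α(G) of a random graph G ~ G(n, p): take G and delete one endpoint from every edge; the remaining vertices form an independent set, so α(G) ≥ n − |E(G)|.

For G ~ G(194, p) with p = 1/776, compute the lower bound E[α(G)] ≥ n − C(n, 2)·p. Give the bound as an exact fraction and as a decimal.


E[|E(G)|] = C(194, 2)·p = 18721 · (1/776) = 193/8.
E[α(G)] ≥ n − E[|E(G)|] = 194 − 193/8 = 1359/8.
Numerically: ≈ 169.875000.
(This is only a lower bound; the true E[α(G)] may be larger.)

E[α(G)] ≥ 1359/8 ≈ 169.875000.


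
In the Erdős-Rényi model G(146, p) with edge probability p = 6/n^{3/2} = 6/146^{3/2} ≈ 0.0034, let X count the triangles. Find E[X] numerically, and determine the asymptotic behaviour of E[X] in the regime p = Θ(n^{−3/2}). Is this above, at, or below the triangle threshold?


Number of potential triangles: C(146, 3) = 508080.
Each occurs with probability p³ ≈ (0.0034)³ ≈ 3.93429e-08.
By linearity: E[X] = C(146, 3)·p³ ≈ 508080 · 3.93429e-08 ≈ 0.020.
Since α = 3/2 > 1, p = c/n^{3/2} = o(1/n) is below the triangle threshold p ~ 1/n. Asymptotically E[X] ~ (c³/6)·n^{3(1−α)} = (6³/6)·n^{-1.5} → 0, so by Markov's inequality G has no triangles w.h.p.

E[X] ≈ 0.020; in regime p = Θ(1/n^{3/2}) E[X] tends to 0 (below the triangle threshold p ~ 1/n).


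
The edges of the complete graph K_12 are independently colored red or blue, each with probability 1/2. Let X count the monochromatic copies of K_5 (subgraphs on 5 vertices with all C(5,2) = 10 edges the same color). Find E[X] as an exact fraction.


Let X = Σ_S X_S over the C(12, 5) = 792 subsets S of size 5, where X_S = 1 if the K_5 on S is monochromatic.
For a fixed S, the K_5 on S has C(5, 2) = 10 edges. P[all 10 edges red] = (1/2)^10, and likewise for blue, so P[monochromatic] = 2·(1/2)^10 = 2^{1 − 10} = 1/512.
By linearity: E[X] = C(12, 5) · 2^{1 − 10} = 792 · 1/512 = 99/64.
Numerically: E[X] ≈ 1.547.

E[X] = C(12,5)·2^(1−C(5,2)) = 99/64 ≈ 1.547.


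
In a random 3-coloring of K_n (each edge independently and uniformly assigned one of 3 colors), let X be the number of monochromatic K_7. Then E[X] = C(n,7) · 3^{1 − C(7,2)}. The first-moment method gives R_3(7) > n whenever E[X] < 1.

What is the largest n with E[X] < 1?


We need C(n, 7) · 3^{1 − 21} < 1, i.e. C(n, 7) < 3^{21 − 1} = 3486784401.
Check values of n near the boundary:
  n = 75: C(75, 7) = 1984829850; 1984829850 < 3486784401? YES
  n = 76: C(76, 7) = 2186189400; 2186189400 < 3486784401? YES
  n = 77: C(77, 7) = 2404808340; 2404808340 < 3486784401? YES
  n = 78: C(78, 7) = 2641902120; 2641902120 < 3486784401? YES
  n = 79: C(79, 7) = 2898753715; 2898753715 < 3486784401? YES
  n = 80: C(80, 7) = 3176716400; 3176716400 < 3486784401? YES
  n = 81: C(81, 7) = 3477216600; 3477216600 < 3486784401? YES
  n = 82: C(82, 7) = 3801756816; 3801756816 < 3486784401? NO
  n = 83: C(83, 7) = 4151918628; 4151918628 < 3486784401? NO
  n = 84: C(84, 7) = 4529365776; 4529365776 < 3486784401? NO
The largest n with C(n, 7) < 3486784401 is n = 81 (where E[X] = 42928600/43046721 ≈ 0.99726). Hence R_3(7) > 81, i.e. R_3(7) ≥ 82.

Largest n = 81; hence R_3(7) > 81.


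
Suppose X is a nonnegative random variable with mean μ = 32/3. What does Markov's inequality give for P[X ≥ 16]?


μ = E[X] = 32/3, a = 16.
Markov: P[X ≥ 16] ≤ μ/a = (32/3)/16 = 2/3.
Numerically: ≈ 0.6667.
(Since a = 16 > μ = 10.6667, the bound 2/3 is < 1 and informative.)

P[X ≥ 16] ≤ 2/3 ≈ 0.6667.


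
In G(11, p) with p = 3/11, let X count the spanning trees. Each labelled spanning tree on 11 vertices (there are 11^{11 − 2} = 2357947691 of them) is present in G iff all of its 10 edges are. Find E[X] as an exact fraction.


K_11 has 11^{11 − 2} = 2357947691 labelled spanning trees.
For each such spanning tree H, let X_H = 1 if all 10 edges of H are present in G. Then P[X_H = 1] = p^{10} = (3/11)^{10} = 59049/25937424601.
Summing the indicators: E[X] = Σ_H E[X_H] = 2357947691 · p^{10} = 2357947691 · 59049/25937424601 = 59049/11.
Numerically: E[X] ≈ 5368.1.

E[X] = 2357947691 · (3/11)^{10} = 59049/11 ≈ 5368.1.


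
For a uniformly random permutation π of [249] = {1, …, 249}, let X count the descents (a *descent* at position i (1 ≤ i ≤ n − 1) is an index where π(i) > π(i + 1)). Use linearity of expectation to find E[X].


Write X = Σ X_I over i = 1, …, 248, with X_I the indicator of one descent.
There are 248 indicators.
For each fixed i, the pair (π(i), π(i+1)) is a uniformly random ordered pair of distinct values from {1, …, 249}; by symmetry P[π(i) > π(i+1)] = 1/2.
By linearity: E[X] = 248 · (1/2) = (249 − 1) · (1/2) = 124 ≈ 124.000000.

E[X] = 124 = 124.000000.


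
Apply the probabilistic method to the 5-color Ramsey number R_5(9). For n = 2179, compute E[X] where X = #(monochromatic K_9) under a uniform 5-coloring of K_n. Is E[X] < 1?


E[X] = C(2179, 9) · 5^{1 − 36} = 3001701930880099538508560 · 5^{−35} = 3001701930880099538508560/2910383045673370361328125.
As a reduced fraction: E[X] = 600340386176019907701712/582076609134674072265625 ≈ 1.0314.
Is E[X] < 1? NO.
Since E[X] ≥ 1, the first-moment bound is inconclusive at n = 2179; it does NOT by itself certify R_5(9) > 2179.

E[X] = 600340386176019907701712/582076609134674072265625 ≈ 1.0314; E[X] ≥ 1; first-moment method inconclusive here.


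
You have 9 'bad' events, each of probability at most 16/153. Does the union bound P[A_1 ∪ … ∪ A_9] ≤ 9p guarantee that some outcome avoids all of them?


Union bound: P[∪_{i=1}^{9} A_i] ≤ Σ_i P[A_i] ≤ 9·p = 9·(16/153) = 16/17.
Numerically: 16/17 ≈ 0.94118.
Is 16/17 < 1? YES.
Since P[∪ A_i] ≤ 16/17 < 1, the complement has P[∩ A_i^c] ≥ 1 − 16/17 = 1/17 > 0, so some outcome avoids every A_i.

9·p = 16/17 ≈ 0.94118; existence CERTIFIED by the union bound.


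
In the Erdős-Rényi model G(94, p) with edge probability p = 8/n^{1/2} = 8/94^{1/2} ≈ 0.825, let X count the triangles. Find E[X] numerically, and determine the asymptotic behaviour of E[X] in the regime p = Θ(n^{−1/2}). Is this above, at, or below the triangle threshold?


Number of potential triangles: C(94, 3) = 134044.
Each occurs with probability p³ ≈ (0.825)³ ≈ 5.61795e-01.
By linearity: E[X] = C(94, 3)·p³ ≈ 134044 · 5.61795e-01 ≈ 75305.303.
Since α = 1/2 < 1, p = c/n^{1/2} ≫ 1/n is above the triangle threshold p ~ 1/n. Asymptotically E[X] ~ (c³/6)·n^{3(1−α)} = (8³/6)·n^{1.5} → ∞; triangles are abundant w.h.p.

E[X] ≈ 75305.303; in regime p = Θ(1/n^{1/2}) E[X] diverges (above the triangle threshold p ~ 1/n).


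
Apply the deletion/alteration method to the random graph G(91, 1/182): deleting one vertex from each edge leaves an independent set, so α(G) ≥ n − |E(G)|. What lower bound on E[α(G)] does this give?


E[|E(G)|] = C(91, 2)·p = 4095 · (1/182) = 45/2.
E[α(G)] ≥ n − E[|E(G)|] = 91 − 45/2 = 137/2.
Numerically: ≈ 68.50000.
(This is only a lower bound; the true E[α(G)] may be larger.)

E[α(G)] ≥ 137/2 ≈ 68.50000.


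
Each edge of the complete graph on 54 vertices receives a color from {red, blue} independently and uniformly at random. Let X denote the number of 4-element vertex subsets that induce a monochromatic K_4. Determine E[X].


Let X = Σ_S X_S over the C(54, 4) = 316251 subsets S of size 4, where X_S = 1 if the K_4 on S is monochromatic.
For a fixed S, the K_4 on S has C(4, 2) = 6 edges. P[all 6 edges red] = (1/2)^6, and likewise for blue, so P[monochromatic] = 2·(1/2)^6 = 2^{1 − 6} = 1/32.
Summing: E[X] = C(54, 4) · 2^{1 − 6} = 316251 · 1/32 = 316251/32.
Numerically: E[X] ≈ 9882.8438.

E[X] = C(54,4)·2^(1−C(4,2)) = 316251/32 ≈ 9882.8438.


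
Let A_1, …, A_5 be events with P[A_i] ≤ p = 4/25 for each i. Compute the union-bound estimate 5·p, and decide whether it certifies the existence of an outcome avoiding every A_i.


Union bound: P[∪_{i=1}^{5} A_i] ≤ Σ_i P[A_i] ≤ 5·p = 5·(4/25) = 4/5.
Numerically: 4/5 ≈ 0.8000000.
Is 4/5 < 1? YES.
Since P[∪ A_i] ≤ 4/5 < 1, the complement has P[∩ A_i^c] ≥ 1 − 4/5 = 1/5 > 0, so some outcome avoids every A_i.

5·p = 4/5 ≈ 0.8000000; existence CERTIFIED by the union bound.


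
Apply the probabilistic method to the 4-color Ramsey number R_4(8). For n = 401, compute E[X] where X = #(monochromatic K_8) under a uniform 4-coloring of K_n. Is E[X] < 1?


E[X] = C(401, 8) · 4^{1 − 28} = 15456772627710150 · 4^{−27} = 15456772627710150/18014398509481984.
As a reduced fraction: E[X] = 7728386313855075/9007199254740992 ≈ 0.858023.
Is E[X] < 1? YES.
Since E[X] < 1, there exists a 4-coloring of K_{401} with no monochromatic K_8; hence R_4(8) > 401.

E[X] = 7728386313855075/9007199254740992 ≈ 0.858023; E[X] < 1, so R_4(8) > 401.


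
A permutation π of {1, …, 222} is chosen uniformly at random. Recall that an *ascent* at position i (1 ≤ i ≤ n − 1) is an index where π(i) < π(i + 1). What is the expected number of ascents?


Write X = Σ X_I over i = 1, …, 221, with X_I the indicator of one ascent.
There are 221 indicators.
For each fixed i, the pair (π(i), π(i+1)) is a uniformly random ordered pair of distinct values from {1, …, 222}; by symmetry P[π(i) < π(i+1)] = 1/2.
By linearity: E[X] = 221 · (1/2) = (222 − 1) · (1/2) = 221/2 ≈ 110.500.

E[X] = 221/2 = 110.500.


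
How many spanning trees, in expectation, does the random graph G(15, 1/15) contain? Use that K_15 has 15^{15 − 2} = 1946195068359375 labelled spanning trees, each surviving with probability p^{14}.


K_15 has 15^{15 − 2} = 1946195068359375 labelled spanning trees.
For each such spanning tree H, let X_H = 1 if all 14 edges of H are present in G. Then P[X_H = 1] = p^{14} = (1/15)^{14} = 1/29192926025390625.
By linearity: E[X] = Σ_H E[X_H] = 1946195068359375 · p^{14} = 1946195068359375 · 1/29192926025390625 = 1/15.
Numerically: E[X] ≈ 0.06667.

E[X] = 1946195068359375 · (1/15)^{14} = 1/15 ≈ 0.06667.


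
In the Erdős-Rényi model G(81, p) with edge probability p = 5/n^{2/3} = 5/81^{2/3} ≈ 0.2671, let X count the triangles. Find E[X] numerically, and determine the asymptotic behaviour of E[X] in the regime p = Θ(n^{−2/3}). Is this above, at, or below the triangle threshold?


Number of potential triangles: C(81, 3) = 85320.
Each occurs with probability p³ ≈ (0.2671)³ ≈ 1.905197e-02.
By linearity: E[X] = C(81, 3)·p³ ≈ 85320 · 1.905197e-02 ≈ 1625.5144.
Since α = 2/3 < 1, p = c/n^{2/3} ≫ 1/n is above the triangle threshold p ~ 1/n. Asymptotically E[X] ~ (c³/6)·n^{3(1−α)} = (5³/6)·n^{1} → ∞; triangles are abundant w.h.p.

E[X] ≈ 1625.5144; in regime p = Θ(1/n^{2/3}) E[X] diverges (above the triangle threshold p ~ 1/n).


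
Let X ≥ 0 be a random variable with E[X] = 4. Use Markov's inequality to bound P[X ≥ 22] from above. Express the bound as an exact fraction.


μ = E[X] = 4, a = 22.
Markov: P[X ≥ 22] ≤ μ/a = (4)/22 = 2/11.
Numerically: ≈ 0.181818.
(Since a = 22 > μ = 4.000000, the bound 2/11 is < 1 and informative.)

P[X ≥ 22] ≤ 2/11 ≈ 0.181818.


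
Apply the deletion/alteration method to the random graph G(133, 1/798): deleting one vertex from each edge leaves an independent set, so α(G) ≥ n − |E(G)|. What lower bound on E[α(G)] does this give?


E[|E(G)|] = C(133, 2)·p = 8778 · (1/798) = 11.
E[α(G)] ≥ n − E[|E(G)|] = 133 − 11 = 122.
Numerically: ≈ 122.000.
(This is only a lower bound; the true E[α(G)] may be larger.)

E[α(G)] ≥ 122 ≈ 122.000.


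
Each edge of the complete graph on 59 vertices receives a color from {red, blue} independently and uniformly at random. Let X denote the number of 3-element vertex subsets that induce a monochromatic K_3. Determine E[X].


Let X = Σ_S X_S over the C(59, 3) = 32509 subsets S of size 3, where X_S = 1 if the K_3 on S is monochromatic.
For a fixed S, the K_3 on S has C(3, 2) = 3 edges. P[all 3 edges red] = (1/2)^3, and likewise for blue, so P[monochromatic] = 2·(1/2)^3 = 2^{1 − 3} = 1/4.
Summing: E[X] = C(59, 3) · 2^{1 − 3} = 32509 · 1/4 = 32509/4.
Numerically: E[X] ≈ 8127.25000.

E[X] = C(59,3)·2^(1−C(3,2)) = 32509/4 ≈ 8127.25000.


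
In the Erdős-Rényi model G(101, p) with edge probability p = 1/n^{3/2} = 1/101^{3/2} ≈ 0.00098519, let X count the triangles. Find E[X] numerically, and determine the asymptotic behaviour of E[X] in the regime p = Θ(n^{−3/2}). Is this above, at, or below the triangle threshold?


Number of potential triangles: C(101, 3) = 166650.
Each occurs with probability p³ ≈ (0.00098519)³ ≈ 9.5621118e-10.
By linearity: E[X] = C(101, 3)·p³ ≈ 166650 · 9.5621118e-10 ≈ 0.00016.
Since α = 3/2 > 1, p = c/n^{3/2} = o(1/n) is below the triangle threshold p ~ 1/n. Asymptotically E[X] ~ (c³/6)·n^{3(1−α)} = (1³/6)·n^{-1.5} → 0, so by Markov's inequality G has no triangles w.h.p.

E[X] ≈ 0.00016; in regime p = Θ(1/n^{3/2}) E[X] tends to 0 (below the triangle threshold p ~ 1/n).


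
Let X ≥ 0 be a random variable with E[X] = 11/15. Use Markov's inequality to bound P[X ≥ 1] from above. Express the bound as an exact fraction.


μ = E[X] = 11/15, a = 1.
Markov: P[X ≥ 1] ≤ μ/a = (11/15)/1 = 11/15.
Numerically: ≈ 0.7333.
(Since a = 1 > μ = 0.7333, the bound 11/15 is < 1 and informative.)

P[X ≥ 1] ≤ 11/15 ≈ 0.7333.


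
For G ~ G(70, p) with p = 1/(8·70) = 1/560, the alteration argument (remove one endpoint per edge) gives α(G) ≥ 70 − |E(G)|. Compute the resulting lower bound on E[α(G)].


E[|E(G)|] = C(70, 2)·p = 2415 · (1/560) = 69/16.
E[α(G)] ≥ n − E[|E(G)|] = 70 − 69/16 = 1051/16.
Numerically: ≈ 65.6875.
(This is only a lower bound; the true E[α(G)] may be larger.)

E[α(G)] ≥ 1051/16 ≈ 65.6875.


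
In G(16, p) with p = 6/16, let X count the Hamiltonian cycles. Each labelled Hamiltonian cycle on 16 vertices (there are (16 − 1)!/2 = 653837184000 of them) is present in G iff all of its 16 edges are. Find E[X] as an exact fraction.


K_16 has (16 − 1)!/2 = 653837184000 labelled Hamiltonian cycles.
For each such Hamiltonian cycle H, let X_H = 1 if all 16 edges of H are present in G. Then P[X_H = 1] = p^{16} = (3/8)^{16} = 43046721/281474976710656.
Summing the indicators: E[X] = Σ_H E[X_H] = 653837184000 · p^{16} = 653837184000 · 43046721/281474976710656 = 27485885585032875/274877906944.
Numerically: E[X] ≈ 1e+05.

E[X] = 653837184000 · (3/8)^{16} = 27485885585032875/274877906944 ≈ 1e+05.


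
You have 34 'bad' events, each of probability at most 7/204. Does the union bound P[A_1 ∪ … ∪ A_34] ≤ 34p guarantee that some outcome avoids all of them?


Union bound: P[∪_{i=1}^{34} A_i] ≤ Σ_i P[A_i] ≤ 34·p = 34·(7/204) = 7/6.
Numerically: 7/6 ≈ 1.166667.
Is 7/6 < 1? NO.
Since the bound 7/6 is ≥ 1, the union bound is uninformative here; it does NOT by itself certify existence.

34·p = 7/6 ≈ 1.166667; existence NOT certified by the union bound.


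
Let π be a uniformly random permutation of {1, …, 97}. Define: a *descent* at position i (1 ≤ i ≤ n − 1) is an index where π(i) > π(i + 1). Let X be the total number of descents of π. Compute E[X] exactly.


Write X = Σ X_I over i = 1, …, 96, with X_I the indicator of one descent.
There are 96 indicators.
For each fixed i, the pair (π(i), π(i+1)) is a uniformly random ordered pair of distinct values from {1, …, 97}; by symmetry P[π(i) > π(i+1)] = 1/2.
By linearity: E[X] = 96 · (1/2) = (97 − 1) · (1/2) = 48 ≈ 48.000000.

E[X] = 48 = 48.000000.


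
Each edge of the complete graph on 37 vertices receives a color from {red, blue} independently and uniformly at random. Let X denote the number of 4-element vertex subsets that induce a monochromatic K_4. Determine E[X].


Let X = Σ_S X_S over the C(37, 4) = 66045 subsets S of size 4, where X_S = 1 if the K_4 on S is monochromatic.
For a fixed S, the K_4 on S has C(4, 2) = 6 edges. P[all 6 edges red] = (1/2)^6, and likewise for blue, so P[monochromatic] = 2·(1/2)^6 = 2^{1 − 6} = 1/32.
By linearity: E[X] = C(37, 4) · 2^{1 − 6} = 66045 · 1/32 = 66045/32.
Numerically: E[X] ≈ 2063.9062.

E[X] = C(37,4)·2^(1−C(4,2)) = 66045/32 ≈ 2063.9062.


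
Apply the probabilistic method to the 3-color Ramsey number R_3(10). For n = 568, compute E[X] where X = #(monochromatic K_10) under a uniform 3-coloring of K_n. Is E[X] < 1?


E[X] = C(568, 10) · 3^{1 − 45} = 889446337783744949208 · 3^{−44} = 889446337783744949208/984770902183611232881.
As a reduced fraction: E[X] = 98827370864860549912/109418989131512359209 ≈ 0.9032013.
Is E[X] < 1? YES.
Since E[X] < 1, there exists a 3-coloring of K_{568} with no monochromatic K_10; hence R_3(10) > 568.

E[X] = 98827370864860549912/109418989131512359209 ≈ 0.9032013; E[X] < 1, so R_3(10) > 568.


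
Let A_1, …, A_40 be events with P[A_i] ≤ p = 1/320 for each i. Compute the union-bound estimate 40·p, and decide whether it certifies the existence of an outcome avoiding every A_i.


Union bound: P[∪_{i=1}^{40} A_i] ≤ Σ_i P[A_i] ≤ 40·p = 40·(1/320) = 1/8.
Numerically: 1/8 ≈ 0.1250000.
Is 1/8 < 1? YES.
Since P[∪ A_i] ≤ 1/8 < 1, the complement has P[∩ A_i^c] ≥ 1 − 1/8 = 7/8 > 0, so some outcome avoids every A_i.

40·p = 1/8 ≈ 0.1250000; existence CERTIFIED by the union bound.


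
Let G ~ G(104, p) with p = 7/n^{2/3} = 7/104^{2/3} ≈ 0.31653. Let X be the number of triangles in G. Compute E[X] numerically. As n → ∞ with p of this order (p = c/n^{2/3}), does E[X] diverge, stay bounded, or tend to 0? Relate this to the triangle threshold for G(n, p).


Number of potential triangles: C(104, 3) = 182104.
Each occurs with probability p³ ≈ (0.31653)³ ≈ 3.1712278e-02.
By linearity: E[X] = C(104, 3)·p³ ≈ 182104 · 3.1712278e-02 ≈ 5774.93269.
Since α = 2/3 < 1, p = c/n^{2/3} ≫ 1/n is above the triangle threshold p ~ 1/n. Asymptotically E[X] ~ (c³/6)·n^{3(1−α)} = (7³/6)·n^{1} → ∞; triangles are abundant w.h.p.

E[X] ≈ 5774.93269; in regime p = Θ(1/n^{2/3}) E[X] diverges (above the triangle threshold p ~ 1/n).


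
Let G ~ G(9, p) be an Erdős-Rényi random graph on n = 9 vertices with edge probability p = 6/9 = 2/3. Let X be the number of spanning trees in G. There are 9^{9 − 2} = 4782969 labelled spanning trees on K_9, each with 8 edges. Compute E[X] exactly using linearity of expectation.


K_9 has 9^{9 − 2} = 4782969 labelled spanning trees.
For each such spanning tree H, let X_H = 1 if all 8 edges of H are present in G. Then P[X_H = 1] = p^{8} = (2/3)^{8} = 256/6561.
By linearity: E[X] = Σ_H E[X_H] = 4782969 · p^{8} = 4782969 · 256/6561 = 186624.
Numerically: E[X] ≈ 1.866e+05.

E[X] = 4782969 · (2/3)^{8} = 186624 ≈ 1.866e+05.


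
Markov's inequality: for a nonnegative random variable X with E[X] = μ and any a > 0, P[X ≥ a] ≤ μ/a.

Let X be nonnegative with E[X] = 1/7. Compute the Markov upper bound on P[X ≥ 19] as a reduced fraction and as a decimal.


μ = E[X] = 1/7, a = 19.
Markov: P[X ≥ 19] ≤ μ/a = (1/7)/19 = 1/133.
Numerically: ≈ 0.00752.
(Since a = 19 > μ = 0.14286, the bound 1/133 is < 1 and informative.)

P[X ≥ 19] ≤ 1/133 ≈ 0.00752.


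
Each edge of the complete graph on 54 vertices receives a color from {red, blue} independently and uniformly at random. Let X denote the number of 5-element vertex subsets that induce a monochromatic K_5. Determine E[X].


Let X = Σ_S X_S over the C(54, 5) = 3162510 subsets S of size 5, where X_S = 1 if the K_5 on S is monochromatic.
For a fixed S, the K_5 on S has C(5, 2) = 10 edges. P[all 10 edges red] = (1/2)^10, and likewise for blue, so P[monochromatic] = 2·(1/2)^10 = 2^{1 − 10} = 1/512.
Summing: E[X] = C(54, 5) · 2^{1 − 10} = 3162510 · 1/512 = 1581255/256.
Numerically: E[X] ≈ 6176.777.

E[X] = C(54,5)·2^(1−C(5,2)) = 1581255/256 ≈ 6176.777.


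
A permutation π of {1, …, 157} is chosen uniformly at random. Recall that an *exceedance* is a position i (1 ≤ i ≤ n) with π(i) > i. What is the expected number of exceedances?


Write X = Σ_{i=1}^{157} X_i, where X_i = 1_{π(i) > i}.
For each fixed i, π(i) is uniform over {1, …, 157} (marginal of a uniform permutation), so P[π(i) > i] = (n − i)/n. Summing: Σ_{i=1}^{157} (n − i)/n = (0 + 1 + … + 156)/157 = 157(157 − 1)/(2·157) = (157 − 1)/2.
Hence E[X] = Σ_{i=1}^{157} (157 − i)/157 = 78 ≈ 78.0000.

E[X] = 78 = 78.0000.


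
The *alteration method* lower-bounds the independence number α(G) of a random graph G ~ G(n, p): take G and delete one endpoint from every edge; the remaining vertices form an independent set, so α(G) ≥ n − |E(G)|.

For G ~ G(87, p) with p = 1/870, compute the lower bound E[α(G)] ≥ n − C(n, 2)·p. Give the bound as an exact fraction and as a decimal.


E[|E(G)|] = C(87, 2)·p = 3741 · (1/870) = 43/10.
E[α(G)] ≥ n − E[|E(G)|] = 87 − 43/10 = 827/10.
Numerically: ≈ 82.700.
(This is only a lower bound; the true E[α(G)] may be larger.)

E[α(G)] ≥ 827/10 ≈ 82.700.


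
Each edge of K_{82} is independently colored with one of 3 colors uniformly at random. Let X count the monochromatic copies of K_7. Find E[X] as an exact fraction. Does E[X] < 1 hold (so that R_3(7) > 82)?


E[X] = C(82, 7) · 3^{1 − 21} = 3801756816 · 3^{−20} = 3801756816/3486784401.
As a reduced fraction: E[X] = 140805808/129140163 ≈ 1.0903.
Is E[X] < 1? NO.
Since E[X] ≥ 1, the first-moment bound is inconclusive at n = 82; it does NOT by itself certify R_3(7) > 82.

E[X] = 140805808/129140163 ≈ 1.0903; E[X] ≥ 1; first-moment method inconclusive here.


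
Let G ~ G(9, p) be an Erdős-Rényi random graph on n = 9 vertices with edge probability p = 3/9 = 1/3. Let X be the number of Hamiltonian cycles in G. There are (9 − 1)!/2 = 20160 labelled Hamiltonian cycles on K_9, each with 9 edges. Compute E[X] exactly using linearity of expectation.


K_9 has (9 − 1)!/2 = 20160 labelled Hamiltonian cycles.
For each such Hamiltonian cycle H, let X_H = 1 if all 9 edges of H are present in G. Then P[X_H = 1] = p^{9} = (1/3)^{9} = 1/19683.
By linearity: E[X] = Σ_H E[X_H] = 20160 · p^{9} = 20160 · 1/19683 = 2240/2187.
Numerically: E[X] ≈ 1.0242.

E[X] = 20160 · (1/3)^{9} = 2240/2187 ≈ 1.0242.


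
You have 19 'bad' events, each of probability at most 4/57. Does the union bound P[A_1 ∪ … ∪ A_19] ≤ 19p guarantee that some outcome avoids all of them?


Union bound: P[∪_{i=1}^{19} A_i] ≤ Σ_i P[A_i] ≤ 19·p = 19·(4/57) = 4/3.
Numerically: 4/3 ≈ 1.333.
Is 4/3 < 1? NO.
Since the bound 4/3 is ≥ 1, the union bound is uninformative here; it does NOT by itself certify existence.

19·p = 4/3 ≈ 1.333; existence NOT certified by the union bound.


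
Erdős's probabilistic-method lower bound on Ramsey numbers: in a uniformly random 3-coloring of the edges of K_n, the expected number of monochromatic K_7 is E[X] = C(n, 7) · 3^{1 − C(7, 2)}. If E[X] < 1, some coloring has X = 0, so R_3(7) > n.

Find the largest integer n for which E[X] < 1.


We need C(n, 7) · 3^{1 − 21} < 1, i.e. C(n, 7) < 3^{21 − 1} = 3486784401.
Check values of n near the boundary:
  n = 79: C(79, 7) = 2898753715; 2898753715 < 3486784401? YES
  n = 80: C(80, 7) = 3176716400; 3176716400 < 3486784401? YES
  n = 81: C(81, 7) = 3477216600; 3477216600 < 3486784401? YES
  n = 82: C(82, 7) = 3801756816; 3801756816 < 3486784401? NO
  n = 83: C(83, 7) = 4151918628; 4151918628 < 3486784401? NO
The largest n with C(n, 7) < 3486784401 is n = 81 (where E[X] = 42928600/43046721 ≈ 0.997256). Hence R_3(7) > 81, i.e. R_3(7) ≥ 82.

Largest n = 81; hence R_3(7) > 81.


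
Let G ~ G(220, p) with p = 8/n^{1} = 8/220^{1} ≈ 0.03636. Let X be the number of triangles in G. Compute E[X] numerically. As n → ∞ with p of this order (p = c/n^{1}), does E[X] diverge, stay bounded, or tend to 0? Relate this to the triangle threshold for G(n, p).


Number of potential triangles: C(220, 3) = 1750540.
Each occurs with probability p³ ≈ (0.03636)³ ≈ 4.808415e-05.
By linearity: E[X] = C(220, 3)·p³ ≈ 1750540 · 4.808415e-05 ≈ 84.1732.
Here α = 1, so p = 8/n is exactly at the triangle threshold p ~ 1/n. Asymptotically E[X] → c³/6 = 8³/6 = 256/3 ≈ 85.3333, a bounded constant. In this regime the triangle count is asymptotically Poisson(c³/6).

E[X] ≈ 84.1732; in regime p = Θ(1/n^{1}) E[X] stays bounded (at the triangle threshold p ~ 1/n).


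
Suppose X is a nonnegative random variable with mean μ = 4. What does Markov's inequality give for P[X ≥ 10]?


μ = E[X] = 4, a = 10.
Markov: P[X ≥ 10] ≤ μ/a = (4)/10 = 2/5.
Numerically: ≈ 0.4000.
(Since a = 10 > μ = 4.0000, the bound 2/5 is < 1 and informative.)

P[X ≥ 10] ≤ 2/5 ≈ 0.4000.


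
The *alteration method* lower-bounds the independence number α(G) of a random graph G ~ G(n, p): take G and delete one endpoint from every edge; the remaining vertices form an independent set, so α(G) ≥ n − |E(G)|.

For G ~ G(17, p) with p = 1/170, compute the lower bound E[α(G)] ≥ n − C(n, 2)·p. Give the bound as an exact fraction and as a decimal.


E[|E(G)|] = C(17, 2)·p = 136 · (1/170) = 4/5.
E[α(G)] ≥ n − E[|E(G)|] = 17 − 4/5 = 81/5.
Numerically: ≈ 16.200.
(This is only a lower bound; the true E[α(G)] may be larger.)

E[α(G)] ≥ 81/5 ≈ 16.200.


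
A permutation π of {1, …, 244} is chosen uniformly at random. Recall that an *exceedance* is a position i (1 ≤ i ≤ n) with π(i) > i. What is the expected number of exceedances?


Write X = Σ_{i=1}^{244} X_i, where X_i = 1_{π(i) > i}.
For each fixed i, π(i) is uniform over {1, …, 244} (marginal of a uniform permutation), so P[π(i) > i] = (n − i)/n. Summing: Σ_{i=1}^{244} (n − i)/n = (0 + 1 + … + 243)/244 = 244(244 − 1)/(2·244) = (244 − 1)/2.
Hence E[X] = Σ_{i=1}^{244} (244 − i)/244 = 243/2 ≈ 121.500000.

E[X] = 243/2 = 121.500000.


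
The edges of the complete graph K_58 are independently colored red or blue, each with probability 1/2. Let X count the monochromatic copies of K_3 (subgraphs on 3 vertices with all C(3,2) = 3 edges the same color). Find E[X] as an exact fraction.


Let X = Σ_S X_S over the C(58, 3) = 30856 subsets S of size 3, where X_S = 1 if the K_3 on S is monochromatic.
For a fixed S, the K_3 on S has C(3, 2) = 3 edges. P[all 3 edges red] = (1/2)^3, and likewise for blue, so P[monochromatic] = 2·(1/2)^3 = 2^{1 − 3} = 1/4.
Summing: E[X] = C(58, 3) · 2^{1 − 3} = 30856 · 1/4 = 7714.
Numerically: E[X] ≈ 7714.000.

E[X] = C(58,3)·2^(1−C(3,2)) = 7714 ≈ 7714.000.
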